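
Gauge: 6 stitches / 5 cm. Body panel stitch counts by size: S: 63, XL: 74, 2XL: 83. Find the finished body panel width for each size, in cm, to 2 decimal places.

S 52.50 cm; XL 61.67 cm; 2XL 69.17 cm.

6/5 = 1.2 sts per cm.
S: 63 / 1.2 = 52.500 → 52.50 cm.
XL: 74 / 1.2 = 61.667 → 61.67 cm.
2XL: 83 / 1.2 = 69.167 → 69.17 cm.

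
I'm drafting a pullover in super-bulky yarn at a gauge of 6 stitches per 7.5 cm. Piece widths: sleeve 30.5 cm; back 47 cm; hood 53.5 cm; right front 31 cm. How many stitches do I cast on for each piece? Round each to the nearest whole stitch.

sleeve 24; back 38; hood 43; right front 25.

Rate = 6/7.5 = 0.8 sts per cm.
sleeve: 30.5 × 0.8 = 24.40 → 24.
back: 47 × 0.8 = 37.60 → 38.
hood: 53.5 × 0.8 = 42.80 → 43.
right front: 31 × 0.8 = 24.80 → 25.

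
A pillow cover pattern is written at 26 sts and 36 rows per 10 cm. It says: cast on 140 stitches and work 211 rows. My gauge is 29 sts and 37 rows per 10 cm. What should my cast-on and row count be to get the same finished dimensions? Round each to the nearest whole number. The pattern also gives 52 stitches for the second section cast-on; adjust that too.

Cast on 156 stitches; work 217 rows; second section cast-on 58 stitches.

Stitches: 140 × 29/26 = 156.15 → 156.
Rows: 211 × 37/36 = 216.86 → 217.
second section cast-on: 52 × 29/26 = 58.00 → 58.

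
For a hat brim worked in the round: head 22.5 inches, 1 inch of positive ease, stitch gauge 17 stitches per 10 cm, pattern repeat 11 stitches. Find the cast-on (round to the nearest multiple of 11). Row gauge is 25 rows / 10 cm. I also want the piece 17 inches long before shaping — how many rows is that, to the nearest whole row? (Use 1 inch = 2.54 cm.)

Finished = 22.5 + 1 = 23.5 inches.
23.5 inches × 2.54 = 59.69 cm.
17/10 = 1.7 sts per cm; 59.69 × 1.7 = 101.47 sts.
Nearest multiple of 11 → 99.
17 inches = 43.18 cm; × 2.5 = 107.95 → 108 rows.

Cast on 99 stitches; work 108 rows.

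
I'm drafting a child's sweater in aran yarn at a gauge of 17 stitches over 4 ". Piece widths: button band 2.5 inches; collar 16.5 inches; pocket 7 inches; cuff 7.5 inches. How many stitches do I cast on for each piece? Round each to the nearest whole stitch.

button band 11; collar 70; pocket 30; cuff 32.

Rate = 17/4 = 4.25 sts per in.
button band: 2.5 × 4.25 = 10.62 → 11.
collar: 16.5 × 4.25 = 70.12 → 70.
pocket: 7 × 4.25 = 29.75 → 30.
cuff: 7.5 × 4.25 = 31.88 → 32.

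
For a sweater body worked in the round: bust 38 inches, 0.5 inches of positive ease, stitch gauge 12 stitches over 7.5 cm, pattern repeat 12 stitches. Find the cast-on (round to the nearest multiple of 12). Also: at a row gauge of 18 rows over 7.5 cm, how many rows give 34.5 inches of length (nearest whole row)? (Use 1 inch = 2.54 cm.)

Cast on 156 stitches; work 210 rows.

Finished = 38 + 0.5 = 38.5 inches.
38.5 inches × 2.54 = 97.79 cm.
12/7.5 = 1.6 sts per cm; 97.79 × 1.6 = 156.46 sts.
Nearest multiple of 12 → 156.
34.5 inches = 87.63 cm; × 2.4 = 210.31 → 210 rows.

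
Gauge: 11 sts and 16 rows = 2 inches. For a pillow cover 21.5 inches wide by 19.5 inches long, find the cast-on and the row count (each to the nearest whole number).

Cast on 118 stitches and work 156 rows.

Stitch gauge = 11/2 = 5.5 sts/in; 21.5 × 5.5 = 118.25 → 118 sts.
Row gauge = 16/2 = 8 rows/in; 19.5 × 8 = 156.00 → 156 rows.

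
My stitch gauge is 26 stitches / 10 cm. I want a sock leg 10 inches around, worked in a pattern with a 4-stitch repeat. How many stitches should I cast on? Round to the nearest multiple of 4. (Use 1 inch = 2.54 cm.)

Cast on 68 stitches.

10 in = 10 × 2.54 = 25.40 cm.
26 / 10 = 2.6 sts/cm.
25.40 × 2.6 = 66.04 sts.
→ 68.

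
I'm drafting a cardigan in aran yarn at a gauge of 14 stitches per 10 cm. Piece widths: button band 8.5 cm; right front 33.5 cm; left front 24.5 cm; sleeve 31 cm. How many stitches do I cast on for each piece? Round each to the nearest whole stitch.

Rate = 14/10 = 1.4 sts per cm.
button band: 8.5 × 1.4 = 11.90 → 12.
right front: 33.5 × 1.4 = 46.90 → 47.
left front: 24.5 × 1.4 = 34.30 → 34.
sleeve: 31 × 1.4 = 43.40 → 43.

button band 12; right front 47; left front 34; sleeve 43.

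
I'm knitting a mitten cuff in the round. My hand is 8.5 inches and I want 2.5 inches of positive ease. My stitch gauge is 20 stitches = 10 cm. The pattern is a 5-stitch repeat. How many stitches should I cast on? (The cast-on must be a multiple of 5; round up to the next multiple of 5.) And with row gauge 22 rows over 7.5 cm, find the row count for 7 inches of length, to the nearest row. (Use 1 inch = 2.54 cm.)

Cast on 60 stitches; work 52 rows.

Finished = 8.5 + 2.5 = 11 inches.
11 inches × 2.54 = 27.94 cm.
20/10 = 2 sts per cm; 27.94 × 2 = 55.88 sts.
Next multiple of 5 → 60.
7 inches = 17.78 cm; × 2.933 = 52.15 → 52 rows.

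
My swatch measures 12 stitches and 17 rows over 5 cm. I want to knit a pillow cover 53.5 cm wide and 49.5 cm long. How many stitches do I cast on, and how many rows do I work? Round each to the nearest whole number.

Cast on 128 stitches and work 168 rows.

Stitch gauge = 12/5 = 2.4 sts/cm; 53.5 × 2.4 = 128.40 → 128 sts.
Row gauge = 17/5 = 3.4 rows/cm; 49.5 × 3.4 = 168.30 → 168 rows.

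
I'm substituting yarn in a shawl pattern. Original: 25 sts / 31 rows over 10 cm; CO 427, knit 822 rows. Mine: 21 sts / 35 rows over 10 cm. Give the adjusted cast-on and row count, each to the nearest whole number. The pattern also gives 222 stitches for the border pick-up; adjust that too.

Stitches: 427 × 21/25 = 358.68 → 359.
Rows: 822 × 35/31 = 928.06 → 928.
border pick-up: 222 × 21/25 = 186.48 → 186.

Cast on 359 stitches; work 928 rows; border pick-up 186 stitches.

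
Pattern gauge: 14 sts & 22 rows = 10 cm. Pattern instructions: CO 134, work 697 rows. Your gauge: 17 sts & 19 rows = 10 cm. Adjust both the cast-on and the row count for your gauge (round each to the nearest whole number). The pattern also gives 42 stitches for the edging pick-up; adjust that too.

Cast on 163 stitches; work 602 rows; edging pick-up 51 stitches.

Stitches: 134 × 17/14 = 162.71 → 163.
Rows: 697 × 19/22 = 601.95 → 602.
edging pick-up: 42 × 17/14 = 51.00 → 51.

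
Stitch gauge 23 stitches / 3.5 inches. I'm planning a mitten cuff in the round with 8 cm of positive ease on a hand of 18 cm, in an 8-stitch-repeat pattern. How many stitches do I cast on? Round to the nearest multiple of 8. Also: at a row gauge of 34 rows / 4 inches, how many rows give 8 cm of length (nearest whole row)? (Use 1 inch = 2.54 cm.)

Finished = 18 + 8 = 26 cm.
26 cm × 1/2.54 = 10.24 inches.
23/3.5 = 6.571 sts per in; 10.24 × 6.571 = 67.27 sts.
Nearest multiple of 8 → 64.
8 cm = 3.15 inches; × 8.5 = 26.77 → 27 rows.

Cast on 64 stitches; work 27 rows.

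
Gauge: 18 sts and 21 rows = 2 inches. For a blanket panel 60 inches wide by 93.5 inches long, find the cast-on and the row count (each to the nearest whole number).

Cast on 540 stitches and work 982 rows.

Stitch gauge = 18/2 = 9 sts/in; 60 × 9 = 540.00 → 540 sts.
Row gauge = 21/2 = 10.5 rows/in; 93.5 × 10.5 = 981.75 → 982 rows.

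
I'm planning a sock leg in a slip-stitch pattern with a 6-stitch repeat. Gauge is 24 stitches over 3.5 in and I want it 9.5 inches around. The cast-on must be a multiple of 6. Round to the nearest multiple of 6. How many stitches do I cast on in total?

24 / 3.5 = 6.857 sts per inch.
9.5 × 6.857 = 65.14 sts.
Nearest multiple of 6: 66.

66 stitches.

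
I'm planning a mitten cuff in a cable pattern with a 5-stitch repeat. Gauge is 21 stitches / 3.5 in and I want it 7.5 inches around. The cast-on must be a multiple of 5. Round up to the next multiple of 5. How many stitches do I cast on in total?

Cast on 45 stitches.

21 / 3.5 = 6 sts per inch.
7.5 × 6 = 45.00 sts.
Next multiple of 5: 45.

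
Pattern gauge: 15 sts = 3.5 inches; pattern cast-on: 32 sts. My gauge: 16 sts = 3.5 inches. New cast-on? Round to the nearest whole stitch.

Cast on 34 stitches.

Scale factor = 16 / 15 = 1.067.
32 × 16 / 15 = 34.13 sts.
→ 34 sts.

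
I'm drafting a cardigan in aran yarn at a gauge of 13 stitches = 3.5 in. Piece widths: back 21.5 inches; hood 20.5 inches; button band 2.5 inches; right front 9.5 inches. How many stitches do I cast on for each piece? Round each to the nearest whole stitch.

back 80; hood 76; button band 9; right front 35.

Rate = 13/3.5 = 3.714 sts per in.
back: 21.5 × 3.714 = 79.86 → 80.
hood: 20.5 × 3.714 = 76.14 → 76.
button band: 2.5 × 3.714 = 9.29 → 9.
right front: 9.5 × 3.714 = 35.29 → 35.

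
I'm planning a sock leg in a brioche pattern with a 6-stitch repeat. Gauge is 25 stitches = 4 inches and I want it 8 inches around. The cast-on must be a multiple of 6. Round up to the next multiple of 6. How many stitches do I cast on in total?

54 stitches.

25 / 4 = 6.25 sts per inch.
8 × 6.25 = 50.00 sts.
Next multiple of 6: 54.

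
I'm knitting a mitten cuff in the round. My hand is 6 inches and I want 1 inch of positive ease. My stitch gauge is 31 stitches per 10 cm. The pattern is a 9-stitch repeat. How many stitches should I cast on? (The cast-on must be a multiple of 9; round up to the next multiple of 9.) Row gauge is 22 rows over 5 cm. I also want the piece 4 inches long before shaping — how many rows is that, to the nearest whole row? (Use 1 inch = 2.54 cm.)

Finished = 6 + 1 = 7 inches.
7 inches × 2.54 = 17.78 cm.
31/10 = 3.1 sts per cm; 17.78 × 3.1 = 55.12 sts.
Next multiple of 9 → 63.
4 inches = 10.16 cm; × 4.4 = 44.70 → 45 rows.

Cast on 63 stitches; work 45 rows.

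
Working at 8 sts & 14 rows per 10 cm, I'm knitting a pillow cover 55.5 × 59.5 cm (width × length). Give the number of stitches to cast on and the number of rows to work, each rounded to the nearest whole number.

Stitch gauge = 8/10 = 0.8 sts/cm; 55.5 × 0.8 = 44.40 → 44 sts.
Row gauge = 14/10 = 1.4 rows/cm; 59.5 × 1.4 = 83.30 → 83 rows.

Cast on 44 stitches and work 83 rows.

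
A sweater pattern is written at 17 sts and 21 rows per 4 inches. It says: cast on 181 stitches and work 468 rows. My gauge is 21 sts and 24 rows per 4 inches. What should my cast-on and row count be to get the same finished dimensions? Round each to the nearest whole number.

Stitches: 181 × 21/17 = 223.59 → 224.
Rows: 468 × 24/21 = 534.86 → 535.

Cast on 224 stitches; work 535 rows.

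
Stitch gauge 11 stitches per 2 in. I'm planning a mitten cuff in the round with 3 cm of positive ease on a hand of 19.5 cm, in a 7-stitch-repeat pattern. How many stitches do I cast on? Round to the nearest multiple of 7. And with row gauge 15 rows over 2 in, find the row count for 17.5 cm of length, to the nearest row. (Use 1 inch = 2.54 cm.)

Cast on 49 stitches; work 52 rows.

Finished = 19.5 + 3 = 22.5 cm.
22.5 cm × 1/2.54 = 8.86 inches.
11/2 = 5.5 sts per in; 8.86 × 5.5 = 48.72 sts.
Nearest multiple of 7 → 49.
17.5 cm = 6.89 inches; × 7.5 = 51.67 → 52 rows.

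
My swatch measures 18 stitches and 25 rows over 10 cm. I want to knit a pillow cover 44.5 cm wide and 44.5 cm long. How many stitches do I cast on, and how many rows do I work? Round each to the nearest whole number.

Cast on 80 stitches and work 111 rows.

Stitch gauge = 18/10 = 1.8 sts/cm; 44.5 × 1.8 = 80.10 → 80 sts.
Row gauge = 25/10 = 2.5 rows/cm; 44.5 × 2.5 = 111.25 → 111 rows.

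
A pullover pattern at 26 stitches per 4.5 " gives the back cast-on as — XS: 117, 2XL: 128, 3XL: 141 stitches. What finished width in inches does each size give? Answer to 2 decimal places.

26/4.5 = 5.778 sts per in.
XS: 117 / 5.778 = 20.250 → 20.25 in.
2XL: 128 / 5.778 = 22.154 → 22.15 in.
3XL: 141 / 5.778 = 24.404 → 24.40 in.

XS 20.25 inches; 2XL 22.15 inches; 3XL 24.40 inches.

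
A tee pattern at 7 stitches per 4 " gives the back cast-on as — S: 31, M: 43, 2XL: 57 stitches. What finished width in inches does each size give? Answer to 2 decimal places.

7/4 = 1.75 sts per in.
S: 31 / 1.75 = 17.714 → 17.71 in.
M: 43 / 1.75 = 24.571 → 24.57 in.
2XL: 57 / 1.75 = 32.571 → 32.57 in.

S 17.71 inches; M 24.57 inches; 2XL 32.57 inches.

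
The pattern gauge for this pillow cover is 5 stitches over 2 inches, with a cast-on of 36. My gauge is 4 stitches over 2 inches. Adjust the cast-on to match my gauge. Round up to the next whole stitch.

CO 29 sts.

Scale factor = 4 / 5 = 0.800.
36 × 4 / 5 = 28.80 sts.
→ 29 sts.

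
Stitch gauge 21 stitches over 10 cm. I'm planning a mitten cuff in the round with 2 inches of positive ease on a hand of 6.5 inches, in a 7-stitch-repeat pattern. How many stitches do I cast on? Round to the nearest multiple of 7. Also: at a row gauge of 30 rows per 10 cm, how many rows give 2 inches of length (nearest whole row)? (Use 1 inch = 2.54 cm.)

Finished = 6.5 + 2 = 8.5 inches.
8.5 inches × 2.54 = 21.59 cm.
21/10 = 2.1 sts per cm; 21.59 × 2.1 = 45.34 sts.
Nearest multiple of 7 → 42.
2 inches = 5.08 cm; × 3 = 15.24 → 15 rows.

Cast on 42 stitches; work 15 rows.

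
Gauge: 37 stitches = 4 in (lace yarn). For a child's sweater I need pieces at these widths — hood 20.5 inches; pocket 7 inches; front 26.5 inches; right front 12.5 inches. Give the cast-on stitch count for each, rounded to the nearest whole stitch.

Rate = 37/4 = 9.25 sts per in.
hood: 20.5 × 9.25 = 189.62 → 190.
pocket: 7 × 9.25 = 64.75 → 65.
front: 26.5 × 9.25 = 245.12 → 245.
right front: 12.5 × 9.25 = 115.62 → 116.

hood 190; pocket 65; front 245; right front 116.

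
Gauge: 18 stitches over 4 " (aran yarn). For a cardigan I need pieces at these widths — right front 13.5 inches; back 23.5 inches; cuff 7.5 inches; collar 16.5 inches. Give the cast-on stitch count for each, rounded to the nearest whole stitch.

right front 61; back 106; cuff 34; collar 74.

Rate = 18/4 = 4.5 sts per in.
right front: 13.5 × 4.5 = 60.75 → 61.
back: 23.5 × 4.5 = 105.75 → 106.
cuff: 7.5 × 4.5 = 33.75 → 34.
collar: 16.5 × 4.5 = 74.25 → 74.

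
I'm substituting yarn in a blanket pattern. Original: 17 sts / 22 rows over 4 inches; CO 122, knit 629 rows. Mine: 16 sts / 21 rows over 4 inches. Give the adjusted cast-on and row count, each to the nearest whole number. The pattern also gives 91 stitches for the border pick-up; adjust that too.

Cast on 115 stitches; work 600 rows; border pick-up 86 stitches.

Stitches: 122 × 16/17 = 114.82 → 115.
Rows: 629 × 21/22 = 600.41 → 600.
border pick-up: 91 × 16/17 = 85.65 → 86.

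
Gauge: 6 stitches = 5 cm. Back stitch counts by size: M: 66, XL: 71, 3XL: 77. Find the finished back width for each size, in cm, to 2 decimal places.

M 55.00 cm; XL 59.17 cm; 3XL 64.17 cm.

6/5 = 1.2 sts per cm.
M: 66 / 1.2 = 55.000 → 55.00 cm.
XL: 71 / 1.2 = 59.167 → 59.17 cm.
3XL: 77 / 1.2 = 64.167 → 64.17 cm.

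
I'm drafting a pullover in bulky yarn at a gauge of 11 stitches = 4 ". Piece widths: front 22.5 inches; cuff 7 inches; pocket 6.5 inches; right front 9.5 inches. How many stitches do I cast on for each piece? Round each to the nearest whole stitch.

Rate = 11/4 = 2.75 sts per in.
front: 22.5 × 2.75 = 61.88 → 62.
cuff: 7 × 2.75 = 19.25 → 19.
pocket: 6.5 × 2.75 = 17.88 → 18.
right front: 9.5 × 2.75 = 26.12 → 26.

front 62; cuff 19; pocket 18; right front 26.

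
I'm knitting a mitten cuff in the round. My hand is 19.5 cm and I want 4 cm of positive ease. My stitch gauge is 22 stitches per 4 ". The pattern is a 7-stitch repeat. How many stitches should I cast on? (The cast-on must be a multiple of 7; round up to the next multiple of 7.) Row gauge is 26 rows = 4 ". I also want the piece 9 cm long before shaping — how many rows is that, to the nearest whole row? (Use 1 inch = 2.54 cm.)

Cast on 56 stitches; work 23 rows.

Finished = 19.5 + 4 = 23.5 cm.
23.5 cm × 1/2.54 = 9.25 inches.
22/4 = 5.5 sts per in; 9.25 × 5.5 = 50.89 sts.
Next multiple of 7 → 56.
9 cm = 3.54 inches; × 6.5 = 23.03 → 23 rows.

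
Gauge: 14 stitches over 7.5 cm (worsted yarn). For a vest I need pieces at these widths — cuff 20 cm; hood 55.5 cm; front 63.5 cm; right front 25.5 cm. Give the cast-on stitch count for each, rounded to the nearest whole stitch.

cuff 37; hood 104; front 119; right front 48.

Rate = 14/7.5 = 1.867 sts per cm.
cuff: 20 × 1.867 = 37.33 → 37.
hood: 55.5 × 1.867 = 103.60 → 104.
front: 63.5 × 1.867 = 118.53 → 119.
right front: 25.5 × 1.867 = 47.60 → 48.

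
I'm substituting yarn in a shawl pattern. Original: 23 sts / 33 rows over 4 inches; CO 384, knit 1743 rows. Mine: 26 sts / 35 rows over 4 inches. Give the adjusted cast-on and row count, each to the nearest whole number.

Stitches: 384 × 26/23 = 434.09 → 434.
Rows: 1743 × 35/33 = 1848.64 → 1849.

Cast on 434 stitches; work 1849 rows.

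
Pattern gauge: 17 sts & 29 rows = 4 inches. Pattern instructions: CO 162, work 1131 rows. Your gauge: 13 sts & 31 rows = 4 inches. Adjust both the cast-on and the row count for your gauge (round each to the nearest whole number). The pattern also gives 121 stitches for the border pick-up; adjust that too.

Cast on 124 stitches; work 1209 rows; border pick-up 93 stitches.

Stitches: 162 × 13/17 = 123.88 → 124.
Rows: 1131 × 31/29 = 1209.00 → 1209.
border pick-up: 121 × 13/17 = 92.53 → 93.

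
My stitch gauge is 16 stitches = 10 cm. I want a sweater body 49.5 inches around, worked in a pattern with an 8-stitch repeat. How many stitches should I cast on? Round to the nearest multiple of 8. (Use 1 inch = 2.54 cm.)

49.5 in = 49.5 × 2.54 = 125.73 cm.
16 / 10 = 1.6 sts/cm.
125.73 × 1.6 = 201.17 sts.
→ 200.

Cast on 200 stitches.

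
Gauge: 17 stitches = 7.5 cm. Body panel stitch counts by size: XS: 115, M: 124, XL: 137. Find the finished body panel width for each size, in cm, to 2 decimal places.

17/7.5 = 2.267 sts per cm.
XS: 115 / 2.267 = 50.735 → 50.74 cm.
M: 124 / 2.267 = 54.706 → 54.71 cm.
XL: 137 / 2.267 = 60.441 → 60.44 cm.

XS 50.74 cm; M 54.71 cm; XL 60.44 cm.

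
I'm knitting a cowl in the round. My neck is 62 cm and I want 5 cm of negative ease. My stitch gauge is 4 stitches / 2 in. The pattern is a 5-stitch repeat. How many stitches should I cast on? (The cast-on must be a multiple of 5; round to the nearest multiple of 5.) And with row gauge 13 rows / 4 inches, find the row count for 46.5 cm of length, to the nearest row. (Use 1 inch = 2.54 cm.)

Cast on 45 stitches; work 59 rows.

Finished = 62 − 5 = 57 cm.
57 cm × 1/2.54 = 22.44 inches.
4/2 = 2 sts per in; 22.44 × 2 = 44.88 sts.
Nearest multiple of 5 → 45.
46.5 cm = 18.31 inches; × 3.25 = 59.50 → 59 rows.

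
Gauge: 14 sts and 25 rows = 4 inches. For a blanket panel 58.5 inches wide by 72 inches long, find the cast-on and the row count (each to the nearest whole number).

Stitch gauge = 14/4 = 3.5 sts/in; 58.5 × 3.5 = 204.75 → 205 sts.
Row gauge = 25/4 = 6.25 rows/in; 72 × 6.25 = 450.00 → 450 rows.

Cast on 205 stitches and work 450 rows.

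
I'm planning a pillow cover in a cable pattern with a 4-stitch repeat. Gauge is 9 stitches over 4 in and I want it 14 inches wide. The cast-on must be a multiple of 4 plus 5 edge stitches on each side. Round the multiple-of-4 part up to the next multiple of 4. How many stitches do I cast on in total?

34 stitches.

9 / 4 = 2.25 sts per inch.
14 × 2.25 = 31.50 sts.
Less 10 edge sts → 21.50 for the repeat.
Next multiple of 4: 24.
Add back 10 edge sts → 34.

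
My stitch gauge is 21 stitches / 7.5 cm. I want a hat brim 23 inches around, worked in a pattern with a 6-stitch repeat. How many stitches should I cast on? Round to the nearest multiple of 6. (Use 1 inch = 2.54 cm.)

CO 162 sts.

23 in = 23 × 2.54 = 58.42 cm.
21 / 7.5 = 2.8 sts/cm.
58.42 × 2.8 = 163.58 sts.
→ 162.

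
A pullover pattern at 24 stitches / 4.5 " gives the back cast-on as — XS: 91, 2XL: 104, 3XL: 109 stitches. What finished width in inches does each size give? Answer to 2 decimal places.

24/4.5 = 5.333 sts per in.
XS: 91 / 5.333 = 17.062 → 17.06 in.
2XL: 104 / 5.333 = 19.500 → 19.50 in.
3XL: 109 / 5.333 = 20.438 → 20.44 in.

XS 17.06 inches; 2XL 19.50 inches; 3XL 20.44 inches.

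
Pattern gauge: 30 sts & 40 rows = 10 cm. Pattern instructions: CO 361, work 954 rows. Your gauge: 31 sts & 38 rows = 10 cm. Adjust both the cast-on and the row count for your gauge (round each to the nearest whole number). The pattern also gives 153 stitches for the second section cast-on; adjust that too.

Cast on 373 stitches; work 906 rows; second section cast-on 158 stitches.

Stitches: 361 × 31/30 = 373.03 → 373.
Rows: 954 × 38/40 = 906.30 → 906.
second section cast-on: 153 × 31/30 = 158.10 → 158.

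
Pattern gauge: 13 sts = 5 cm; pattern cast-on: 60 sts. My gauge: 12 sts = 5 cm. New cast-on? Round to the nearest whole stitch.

CO 55 sts.

Scale factor = 12 / 13 = 0.923.
60 × 12 / 13 = 55.38 sts.
→ 55 sts.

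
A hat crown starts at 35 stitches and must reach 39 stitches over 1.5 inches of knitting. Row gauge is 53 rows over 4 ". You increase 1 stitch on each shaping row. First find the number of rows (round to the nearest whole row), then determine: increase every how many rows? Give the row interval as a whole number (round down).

Rows = 1.5 × 13.25 = 19.9 → 20 rows.
Stitches to add: 4 → 4 shaping rows (at 1 st each).
20 / 4 = 5.00 → every 5 rows.

Increase every 5th row.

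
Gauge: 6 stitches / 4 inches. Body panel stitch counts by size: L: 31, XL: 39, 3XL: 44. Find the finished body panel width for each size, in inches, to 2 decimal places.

6/4 = 1.5 sts per in.
L: 31 / 1.5 = 20.667 → 20.67 in.
XL: 39 / 1.5 = 26.000 → 26.00 in.
3XL: 44 / 1.5 = 29.333 → 29.33 in.

L 20.67 inches; XL 26.00 inches; 3XL 29.33 inches.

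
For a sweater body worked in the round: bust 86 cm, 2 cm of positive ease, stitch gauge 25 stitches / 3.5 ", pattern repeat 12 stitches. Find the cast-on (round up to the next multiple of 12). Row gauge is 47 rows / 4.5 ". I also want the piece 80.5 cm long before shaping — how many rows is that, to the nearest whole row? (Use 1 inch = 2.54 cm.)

Cast on 252 stitches; work 331 rows.

Finished = 86 + 2 = 88 cm.
88 cm × 1/2.54 = 34.65 inches.
25/3.5 = 7.143 sts per in; 34.65 × 7.143 = 247.47 sts.
Next multiple of 12 → 252.
80.5 cm = 31.69 inches; × 10.444 = 331.01 → 331 rows.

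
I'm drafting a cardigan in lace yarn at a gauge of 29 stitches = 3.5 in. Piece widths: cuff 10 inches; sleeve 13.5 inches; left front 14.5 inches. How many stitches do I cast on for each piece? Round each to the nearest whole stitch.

Rate = 29/3.5 = 8.286 sts per in.
cuff: 10 × 8.286 = 82.86 → 83.
sleeve: 13.5 × 8.286 = 111.86 → 112.
left front: 14.5 × 8.286 = 120.14 → 120.

cuff 83; sleeve 112; left front 120.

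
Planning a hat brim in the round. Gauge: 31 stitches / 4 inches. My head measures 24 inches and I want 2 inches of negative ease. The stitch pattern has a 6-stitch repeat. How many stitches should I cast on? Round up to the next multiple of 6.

Cast on 174 stitches.

Finished = 24 − 2 = 22 inches.
31 / 4 = 7.75 sts/in.
22 × 7.75 = 170.50 sts.
Next multiple of 6: 174.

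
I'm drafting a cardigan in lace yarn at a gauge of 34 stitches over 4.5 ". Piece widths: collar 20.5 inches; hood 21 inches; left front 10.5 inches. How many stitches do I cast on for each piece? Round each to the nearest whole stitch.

Rate = 34/4.5 = 7.556 sts per in.
collar: 20.5 × 7.556 = 154.89 → 155.
hood: 21 × 7.556 = 158.67 → 159.
left front: 10.5 × 7.556 = 79.33 → 79.

collar 155; hood 159; left front 79.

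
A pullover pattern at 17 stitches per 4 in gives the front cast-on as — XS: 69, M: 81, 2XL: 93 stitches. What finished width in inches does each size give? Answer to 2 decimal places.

17/4 = 4.25 sts per in.
XS: 69 / 4.25 = 16.235 → 16.24 in.
M: 81 / 4.25 = 19.059 → 19.06 in.
2XL: 93 / 4.25 = 21.882 → 21.88 in.

XS 16.24 inches; M 19.06 inches; 2XL 21.88 inches.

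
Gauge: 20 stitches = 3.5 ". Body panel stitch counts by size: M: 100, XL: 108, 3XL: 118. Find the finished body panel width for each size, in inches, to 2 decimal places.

20/3.5 = 5.714 sts per in.
M: 100 / 5.714 = 17.500 → 17.50 in.
XL: 108 / 5.714 = 18.900 → 18.90 in.
3XL: 118 / 5.714 = 20.650 → 20.65 in.

M 17.50 inches; XL 18.90 inches; 3XL 20.65 inches.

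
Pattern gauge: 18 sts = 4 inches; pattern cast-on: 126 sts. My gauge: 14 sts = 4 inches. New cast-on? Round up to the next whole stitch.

CO 98 sts.

Scale factor = 14 / 18 = 0.778.
126 × 14 / 18 = 98.00 sts.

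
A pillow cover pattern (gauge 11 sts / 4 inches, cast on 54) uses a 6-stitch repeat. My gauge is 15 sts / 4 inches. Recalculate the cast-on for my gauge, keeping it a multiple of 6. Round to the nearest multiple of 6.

Cast on 72 stitches.

54 × 15 / 11 = 73.64.
Nearest multiple of 6: 72.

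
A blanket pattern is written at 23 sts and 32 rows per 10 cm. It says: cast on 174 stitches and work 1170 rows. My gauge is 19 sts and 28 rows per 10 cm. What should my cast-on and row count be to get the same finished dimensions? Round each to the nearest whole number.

Cast on 144 stitches; work 1024 rows.

Stitches: 174 × 19/23 = 143.74 → 144.
Rows: 1170 × 28/32 = 1023.75 → 1024.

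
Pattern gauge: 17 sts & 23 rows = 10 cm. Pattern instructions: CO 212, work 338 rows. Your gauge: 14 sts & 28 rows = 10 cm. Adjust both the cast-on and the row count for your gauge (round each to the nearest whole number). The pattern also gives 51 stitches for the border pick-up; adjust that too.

Cast on 175 stitches; work 411 rows; border pick-up 42 stitches.

Stitches: 212 × 14/17 = 174.59 → 175.
Rows: 338 × 28/23 = 411.48 → 411.
border pick-up: 51 × 14/17 = 42.00 → 42.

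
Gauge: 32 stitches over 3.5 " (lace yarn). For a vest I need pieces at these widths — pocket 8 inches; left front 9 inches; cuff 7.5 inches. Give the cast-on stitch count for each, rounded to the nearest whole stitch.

Rate = 32/3.5 = 9.143 sts per in.
pocket: 8 × 9.143 = 73.14 → 73.
left front: 9 × 9.143 = 82.29 → 82.
cuff: 7.5 × 9.143 = 68.57 → 69.

pocket 73; left front 82; cuff 69.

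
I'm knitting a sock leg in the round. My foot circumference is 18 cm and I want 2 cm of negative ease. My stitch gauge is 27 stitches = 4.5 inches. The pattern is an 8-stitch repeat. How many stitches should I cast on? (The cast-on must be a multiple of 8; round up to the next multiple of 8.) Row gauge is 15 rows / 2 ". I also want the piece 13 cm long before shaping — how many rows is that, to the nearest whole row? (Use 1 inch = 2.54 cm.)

Cast on 40 stitches; work 38 rows.

Finished = 18 − 2 = 16 cm.
16 cm × 1/2.54 = 6.30 inches.
27/4.5 = 6 sts per in; 6.30 × 6 = 37.80 sts.
Next multiple of 8 → 40.
13 cm = 5.12 inches; × 7.5 = 38.39 → 38 rows.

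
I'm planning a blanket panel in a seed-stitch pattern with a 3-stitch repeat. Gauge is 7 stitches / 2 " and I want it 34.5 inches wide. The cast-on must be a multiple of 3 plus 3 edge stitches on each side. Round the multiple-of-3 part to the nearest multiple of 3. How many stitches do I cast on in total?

7 / 2 = 3.5 sts per inch.
34.5 × 3.5 = 120.75 sts.
Less 6 edge sts → 114.75 for the repeat.
Nearest multiple of 3: 114.
Add back 6 edge sts → 120.

CO 120 sts.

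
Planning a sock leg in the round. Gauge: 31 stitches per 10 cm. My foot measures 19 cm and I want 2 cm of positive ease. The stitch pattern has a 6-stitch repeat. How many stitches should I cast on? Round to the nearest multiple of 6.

66 stitches.

Finished = 19 + 2 = 21 cm.
31 / 10 = 3.1 sts/cm.
21 × 3.1 = 65.10 sts.
Nearest multiple of 6: 66.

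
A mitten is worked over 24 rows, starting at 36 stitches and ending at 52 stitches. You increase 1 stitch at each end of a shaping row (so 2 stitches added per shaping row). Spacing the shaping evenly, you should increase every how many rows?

Increase every 3rd row.

Stitches to add: |52 − 36| = 16.
Shaping rows needed: 16 / 2 = 8.
24 rows / 8 = every 3 rows.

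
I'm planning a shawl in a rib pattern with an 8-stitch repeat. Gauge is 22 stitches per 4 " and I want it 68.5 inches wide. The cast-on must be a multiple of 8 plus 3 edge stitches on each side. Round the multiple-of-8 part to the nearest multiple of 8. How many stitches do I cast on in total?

Cast on 374 stitches.

22 / 4 = 5.5 sts per inch.
68.5 × 5.5 = 376.75 sts.
Less 6 edge sts → 370.75 for the repeat.
Nearest multiple of 8: 368.
Add back 6 edge sts → 374.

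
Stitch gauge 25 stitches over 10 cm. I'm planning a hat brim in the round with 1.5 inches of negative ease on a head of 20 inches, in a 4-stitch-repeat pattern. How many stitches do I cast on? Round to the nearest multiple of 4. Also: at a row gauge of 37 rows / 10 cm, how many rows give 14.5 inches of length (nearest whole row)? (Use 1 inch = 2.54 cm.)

Cast on 116 stitches; work 136 rows.

Finished = 20 − 1.5 = 18.5 inches.
18.5 inches × 2.54 = 46.99 cm.
25/10 = 2.5 sts per cm; 46.99 × 2.5 = 117.47 sts.
Nearest multiple of 4 → 116.
14.5 inches = 36.83 cm; × 3.7 = 136.27 → 136 rows.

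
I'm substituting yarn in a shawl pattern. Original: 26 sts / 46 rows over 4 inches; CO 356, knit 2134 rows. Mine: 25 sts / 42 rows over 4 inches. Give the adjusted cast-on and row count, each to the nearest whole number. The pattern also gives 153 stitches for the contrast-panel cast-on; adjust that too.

Cast on 342 stitches; work 1948 rows; contrast-panel cast-on 147 stitches.

Stitches: 356 × 25/26 = 342.31 → 342.
Rows: 2134 × 42/46 = 1948.43 → 1948.
contrast-panel cast-on: 153 × 25/26 = 147.12 → 147.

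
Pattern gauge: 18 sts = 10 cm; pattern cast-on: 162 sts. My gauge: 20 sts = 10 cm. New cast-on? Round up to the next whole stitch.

Scale factor = 20 / 18 = 1.111.
162 × 20 / 18 = 180.00 sts.

CO 180 sts.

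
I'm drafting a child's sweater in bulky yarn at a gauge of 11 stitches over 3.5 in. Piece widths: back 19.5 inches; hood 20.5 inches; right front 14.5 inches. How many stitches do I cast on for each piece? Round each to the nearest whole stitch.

back 61; hood 64; right front 46.

Rate = 11/3.5 = 3.143 sts per in.
back: 19.5 × 3.143 = 61.29 → 61.
hood: 20.5 × 3.143 = 64.43 → 64.
right front: 14.5 × 3.143 = 45.57 → 46.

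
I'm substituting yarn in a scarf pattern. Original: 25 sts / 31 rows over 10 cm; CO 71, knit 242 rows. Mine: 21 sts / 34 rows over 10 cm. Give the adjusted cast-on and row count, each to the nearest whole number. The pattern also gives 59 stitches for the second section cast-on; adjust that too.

Stitches: 71 × 21/25 = 59.64 → 60.
Rows: 242 × 34/31 = 265.42 → 265.
second section cast-on: 59 × 21/25 = 49.56 → 50.

Cast on 60 stitches; work 265 rows; second section cast-on 50 stitches.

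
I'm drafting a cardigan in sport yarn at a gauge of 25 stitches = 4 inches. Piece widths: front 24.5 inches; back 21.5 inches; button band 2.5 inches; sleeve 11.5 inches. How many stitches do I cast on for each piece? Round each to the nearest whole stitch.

front 153; back 134; button band 16; sleeve 72.

Rate = 25/4 = 6.25 sts per in.
front: 24.5 × 6.25 = 153.12 → 153.
back: 21.5 × 6.25 = 134.38 → 134.
button band: 2.5 × 6.25 = 15.62 → 16.
sleeve: 11.5 × 6.25 = 71.88 → 72.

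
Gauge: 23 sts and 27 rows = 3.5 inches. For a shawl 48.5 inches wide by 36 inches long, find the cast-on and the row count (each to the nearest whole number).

Cast on 319 stitches and work 278 rows.

Stitch gauge = 23/3.5 = 6.571 sts/in; 48.5 × 6.571 = 318.71 → 319 sts.
Row gauge = 27/3.5 = 7.714 rows/in; 36 × 7.714 = 277.71 → 278 rows.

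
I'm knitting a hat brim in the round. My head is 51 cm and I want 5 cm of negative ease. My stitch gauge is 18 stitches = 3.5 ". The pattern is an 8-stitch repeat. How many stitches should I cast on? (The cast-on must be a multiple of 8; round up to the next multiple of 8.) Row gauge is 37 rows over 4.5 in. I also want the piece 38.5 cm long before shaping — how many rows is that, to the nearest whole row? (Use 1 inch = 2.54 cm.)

Finished = 51 − 5 = 46 cm.
46 cm × 1/2.54 = 18.11 inches.
18/3.5 = 5.143 sts per in; 18.11 × 5.143 = 93.14 sts.
Next multiple of 8 → 96.
38.5 cm = 15.16 inches; × 8.222 = 124.63 → 125 rows.

Cast on 96 stitches; work 125 rows.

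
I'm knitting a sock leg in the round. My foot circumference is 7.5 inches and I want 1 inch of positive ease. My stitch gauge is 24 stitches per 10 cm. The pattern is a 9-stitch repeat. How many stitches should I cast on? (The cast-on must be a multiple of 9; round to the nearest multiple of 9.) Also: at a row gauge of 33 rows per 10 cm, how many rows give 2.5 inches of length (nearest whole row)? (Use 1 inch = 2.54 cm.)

Finished = 7.5 + 1 = 8.5 inches.
8.5 inches × 2.54 = 21.59 cm.
24/10 = 2.4 sts per cm; 21.59 × 2.4 = 51.82 sts.
Nearest multiple of 9 → 54.
2.5 inches = 6.35 cm; × 3.3 = 20.95 → 21 rows.

Cast on 54 stitches; work 21 rows.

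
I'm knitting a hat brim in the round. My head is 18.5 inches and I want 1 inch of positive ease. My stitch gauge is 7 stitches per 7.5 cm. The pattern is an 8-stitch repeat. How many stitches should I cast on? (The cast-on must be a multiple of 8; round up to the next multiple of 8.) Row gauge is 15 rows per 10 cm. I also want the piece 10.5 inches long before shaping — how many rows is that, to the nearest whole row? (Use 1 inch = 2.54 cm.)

Finished = 18.5 + 1 = 19.5 inches.
19.5 inches × 2.54 = 49.53 cm.
7/7.5 = 0.933 sts per cm; 49.53 × 0.933 = 46.23 sts.
Next multiple of 8 → 48.
10.5 inches = 26.67 cm; × 1.5 = 40.01 → 40 rows.

Cast on 48 stitches; work 40 rows.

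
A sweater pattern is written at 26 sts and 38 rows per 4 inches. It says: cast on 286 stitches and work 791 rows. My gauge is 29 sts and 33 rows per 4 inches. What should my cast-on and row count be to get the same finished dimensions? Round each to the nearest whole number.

Cast on 319 stitches; work 687 rows.

Stitches: 286 × 29/26 = 319.00 → 319.
Rows: 791 × 33/38 = 686.92 → 687.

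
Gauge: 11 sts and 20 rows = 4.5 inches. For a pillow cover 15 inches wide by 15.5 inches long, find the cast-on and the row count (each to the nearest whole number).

Stitch gauge = 11/4.5 = 2.444 sts/in; 15 × 2.444 = 36.67 → 37 sts.
Row gauge = 20/4.5 = 4.444 rows/in; 15.5 × 4.444 = 68.89 → 69 rows.

Cast on 37 stitches and work 69 rows.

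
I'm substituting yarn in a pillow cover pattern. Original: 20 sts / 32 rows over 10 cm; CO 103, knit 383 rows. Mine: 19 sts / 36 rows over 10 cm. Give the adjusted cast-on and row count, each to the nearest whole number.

Cast on 98 stitches; work 431 rows.

Stitches: 103 × 19/20 = 97.85 → 98.
Rows: 383 × 36/32 = 430.88 → 431.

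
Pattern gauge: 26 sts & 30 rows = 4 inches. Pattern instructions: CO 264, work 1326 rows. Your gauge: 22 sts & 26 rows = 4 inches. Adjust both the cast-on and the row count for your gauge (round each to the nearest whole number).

Stitches: 264 × 22/26 = 223.38 → 223.
Rows: 1326 × 26/30 = 1149.20 → 1149.

Cast on 223 stitches; work 1149 rows.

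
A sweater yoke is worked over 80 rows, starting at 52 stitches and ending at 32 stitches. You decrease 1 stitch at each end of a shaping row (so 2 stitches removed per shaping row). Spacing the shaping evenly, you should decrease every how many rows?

Decrease every 8th row.

Stitches to remove: |32 − 52| = 20.
Shaping rows needed: 20 / 2 = 10.
80 rows / 10 = every 8 rows.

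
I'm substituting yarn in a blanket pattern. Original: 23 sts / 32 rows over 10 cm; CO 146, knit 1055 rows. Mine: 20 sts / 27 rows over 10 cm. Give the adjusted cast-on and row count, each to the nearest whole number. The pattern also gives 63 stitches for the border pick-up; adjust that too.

Stitches: 146 × 20/23 = 126.96 → 127.
Rows: 1055 × 27/32 = 890.16 → 890.
border pick-up: 63 × 20/23 = 54.78 → 55.

Cast on 127 stitches; work 890 rows; border pick-up 55 stitches.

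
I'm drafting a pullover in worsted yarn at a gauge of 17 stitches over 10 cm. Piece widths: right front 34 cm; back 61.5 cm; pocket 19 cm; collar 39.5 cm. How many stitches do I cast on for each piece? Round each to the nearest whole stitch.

right front 58; back 105; pocket 32; collar 67.

Rate = 17/10 = 1.7 sts per cm.
right front: 34 × 1.7 = 57.80 → 58.
back: 61.5 × 1.7 = 104.55 → 105.
pocket: 19 × 1.7 = 32.30 → 32.
collar: 39.5 × 1.7 = 67.15 → 67.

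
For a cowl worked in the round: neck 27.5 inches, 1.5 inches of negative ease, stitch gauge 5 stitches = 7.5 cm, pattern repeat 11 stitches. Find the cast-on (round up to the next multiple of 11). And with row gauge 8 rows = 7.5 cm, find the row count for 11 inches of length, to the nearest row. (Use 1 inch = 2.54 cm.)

Finished = 27.5 − 1.5 = 26 inches.
26 inches × 2.54 = 66.04 cm.
5/7.5 = 0.667 sts per cm; 66.04 × 0.667 = 44.03 sts.
Next multiple of 11 → 55.
11 inches = 27.94 cm; × 1.067 = 29.80 → 30 rows.

Cast on 55 stitches; work 30 rows.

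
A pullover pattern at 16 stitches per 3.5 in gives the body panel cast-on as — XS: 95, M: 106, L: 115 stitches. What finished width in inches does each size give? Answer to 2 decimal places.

XS 20.78 inches; M 23.19 inches; L 25.16 inches.

16/3.5 = 4.571 sts per in.
XS: 95 / 4.571 = 20.781 → 20.78 in.
M: 106 / 4.571 = 23.188 → 23.19 in.
L: 115 / 4.571 = 25.156 → 25.16 in.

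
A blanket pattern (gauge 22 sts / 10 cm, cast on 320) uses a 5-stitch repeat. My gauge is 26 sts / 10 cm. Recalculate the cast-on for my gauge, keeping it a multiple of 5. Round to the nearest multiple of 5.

320 × 26 / 22 = 378.18.
Nearest multiple of 5: 380.

380 stitches.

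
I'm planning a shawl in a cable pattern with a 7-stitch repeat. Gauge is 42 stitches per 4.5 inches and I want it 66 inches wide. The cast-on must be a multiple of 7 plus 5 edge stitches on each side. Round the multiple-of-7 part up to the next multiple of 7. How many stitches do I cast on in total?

42 / 4.5 = 9.333 sts per inch.
66 × 9.333 = 616.00 sts.
Less 10 edge sts → 606.00 for the repeat.
Next multiple of 7: 609.
Add back 10 edge sts → 619.

619 stitches.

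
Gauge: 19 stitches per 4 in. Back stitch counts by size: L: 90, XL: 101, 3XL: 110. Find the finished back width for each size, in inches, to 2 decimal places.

19/4 = 4.75 sts per in.
L: 90 / 4.75 = 18.947 → 18.95 in.
XL: 101 / 4.75 = 21.263 → 21.26 in.
3XL: 110 / 4.75 = 23.158 → 23.16 in.

L 18.95 inches; XL 21.26 inches; 3XL 23.16 inches.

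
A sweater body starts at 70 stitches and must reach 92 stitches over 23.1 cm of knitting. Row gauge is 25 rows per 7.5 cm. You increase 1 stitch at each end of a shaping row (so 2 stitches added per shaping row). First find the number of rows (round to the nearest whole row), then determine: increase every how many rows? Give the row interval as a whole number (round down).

Increase every 7th row.

Rows = 23.1 × 3.333 = 77.0 → 77 rows.
Stitches to add: 22 → 11 shaping rows (at 2 st each).
77 / 11 = 7.00 → every 7 rows.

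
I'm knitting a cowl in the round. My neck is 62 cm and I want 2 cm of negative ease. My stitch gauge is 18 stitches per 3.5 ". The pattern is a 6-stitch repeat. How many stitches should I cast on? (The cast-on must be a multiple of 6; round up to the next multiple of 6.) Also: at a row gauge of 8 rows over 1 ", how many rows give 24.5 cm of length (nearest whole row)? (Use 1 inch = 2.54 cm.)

Cast on 126 stitches; work 77 rows.

Finished = 62 − 2 = 60 cm.
60 cm × 1/2.54 = 23.62 inches.
18/3.5 = 5.143 sts per in; 23.62 × 5.143 = 121.48 sts.
Next multiple of 6 → 126.
24.5 cm = 9.65 inches; × 8 = 77.17 → 77 rows.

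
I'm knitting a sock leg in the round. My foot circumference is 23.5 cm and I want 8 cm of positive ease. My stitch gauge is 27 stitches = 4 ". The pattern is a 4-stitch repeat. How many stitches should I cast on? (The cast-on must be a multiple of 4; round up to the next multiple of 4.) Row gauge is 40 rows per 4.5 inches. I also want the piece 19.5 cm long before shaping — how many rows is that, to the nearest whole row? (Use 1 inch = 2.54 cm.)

Finished = 23.5 + 8 = 31.5 cm.
31.5 cm × 1/2.54 = 12.40 inches.
27/4 = 6.75 sts per in; 12.40 × 6.75 = 83.71 sts.
Next multiple of 4 → 84.
19.5 cm = 7.68 inches; × 8.889 = 68.24 → 68 rows.

Cast on 84 stitches; work 68 rows.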